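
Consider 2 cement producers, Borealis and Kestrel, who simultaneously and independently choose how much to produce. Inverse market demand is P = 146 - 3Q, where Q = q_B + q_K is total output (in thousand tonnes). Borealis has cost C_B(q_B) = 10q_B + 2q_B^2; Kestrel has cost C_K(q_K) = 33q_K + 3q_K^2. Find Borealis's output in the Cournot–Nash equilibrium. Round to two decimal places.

11.65

Borealis's profit: π_B = (146 - 3Q)q_B - (10q_B + 2q_B²). Setting ∂π_B/∂q_B = 0: 136 - 10q_B - 3(q_K) = 0.
Kestrel's first-order condition: 113 - 12q_K - 3(q_B) = 0.
Rearranging gives the reaction functions q_B = (136 - 3q_K)/10 and q_K = (113 - 3q_B)/12.
Substituting one into the other gives q_B = 431/37 and q_K = 722/111.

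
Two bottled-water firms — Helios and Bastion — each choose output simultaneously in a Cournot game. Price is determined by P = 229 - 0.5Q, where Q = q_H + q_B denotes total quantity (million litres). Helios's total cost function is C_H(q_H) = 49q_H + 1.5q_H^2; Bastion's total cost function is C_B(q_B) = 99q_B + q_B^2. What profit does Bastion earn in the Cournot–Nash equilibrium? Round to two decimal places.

Helios's profit: π_H = (229 - 0.5Q)q_H - (49q_H + (3/2)q_H²). Setting ∂π_H/∂q_H = 0: 180 - 4q_H - (1/2)(q_B) = 0.
Bastion's first-order condition: 130 - 3q_B - (1/2)(q_H) = 0.
Rearranging gives the reaction functions q_H = (180 - (1/2)q_B)/4 and q_B = (130 - (1/2)q_H)/3.
Solving the pair: q_H = 1900/47, q_B = 1720/47.
Price P = 229 - (1/2)·77.0213 = 190.4894.
Bastion's profit: 190.4894·(1720/47) - 99·(1720/47) - (1720/47)² = 2008.8728.

2008.87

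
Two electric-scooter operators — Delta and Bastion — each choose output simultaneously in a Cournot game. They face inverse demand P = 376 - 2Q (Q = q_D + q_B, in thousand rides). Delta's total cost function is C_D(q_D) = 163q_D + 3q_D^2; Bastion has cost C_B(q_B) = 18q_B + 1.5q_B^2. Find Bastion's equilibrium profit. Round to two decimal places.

7992.88

Delta's profit: π_D = (376 - 2Q)q_D - (163q_D + 3q_D²). Setting ∂π_D/∂q_D = 0: 213 - 10q_D - 2(q_B) = 0.
Bastion's first-order condition: 358 - 7q_B - 2(q_D) = 0.
Rearranging gives the reaction functions q_D = (213 - 2q_B)/10 and q_B = (358 - 2q_D)/7.
Solving the pair: q_D = 775/66, q_B = 1577/33.
Price P = 376 - 2·59.5303 = 256.9394.
Bastion's profit: 256.9394·(1577/33) - 18·(1577/33) - (3/2)(1577/33)² = 7992.8848.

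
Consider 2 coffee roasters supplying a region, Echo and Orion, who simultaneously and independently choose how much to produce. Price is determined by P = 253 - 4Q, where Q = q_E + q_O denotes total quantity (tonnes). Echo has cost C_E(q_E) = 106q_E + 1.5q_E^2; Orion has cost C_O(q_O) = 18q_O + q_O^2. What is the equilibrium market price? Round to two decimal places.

Echo's profit: π_E = (253 - 4Q)q_E - (106q_E + (3/2)q_E²). Setting ∂π_E/∂q_E = 0: 147 - 11q_E - 4(q_O) = 0.
Orion's first-order condition: 235 - 10q_O - 4(q_E) = 0.
Rearranging gives the reaction functions q_E = (147 - 4q_O)/11 and q_O = (235 - 4q_E)/10.
Substituting one into the other gives q_E = 265/47 and q_O = 1997/94.
Total output Q = 26.8830, so price P = 253 - 4·26.8830 = 145.4681.

145.47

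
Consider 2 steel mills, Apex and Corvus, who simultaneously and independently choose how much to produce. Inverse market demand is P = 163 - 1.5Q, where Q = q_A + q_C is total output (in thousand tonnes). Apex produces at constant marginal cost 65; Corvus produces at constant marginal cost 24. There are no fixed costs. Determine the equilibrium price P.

Apex's profit: π_A = (163 - 1.5Q)q_A - (65q_A). Setting ∂π_A/∂q_A = 0: 98 - 3q_A - (3/2)(q_C) = 0.
Corvus's profit: π_C = (163 - 1.5Q)q_C - (24q_C). Setting ∂π_C/∂q_C = 0: 139 - 3q_C - (3/2)(q_A) = 0.
Best responses: q_A = (98 - (3/2)q_C)/3, q_C = (139 - (3/2)q_A)/3.
Substituting one into the other gives q_A = 38/3 and q_C = 40.
Total output Q = 158/3, so price P = 163 - (3/2)·(158/3) = 84.

84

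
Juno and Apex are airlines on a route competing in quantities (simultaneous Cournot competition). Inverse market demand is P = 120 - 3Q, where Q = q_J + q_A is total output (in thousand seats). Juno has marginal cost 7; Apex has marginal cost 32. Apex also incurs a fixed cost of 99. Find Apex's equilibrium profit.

Juno's profit: π_J = (120 - 3Q)q_J - (7q_J). Setting ∂π_J/∂q_J = 0: 113 - 6q_J - 3(q_A) = 0.
Apex's first-order condition: 88 - 6q_A - 3(q_J) = 0.
So q_J = (113 - 3q_A)/6 and q_A = (88 - 3q_J)/6.
Substituting one into the other gives q_J = 46/3 and q_A = 7.
Price P = 120 - 3·(67/3) = 53.
Apex's profit: (53 - 32)·7 - 99 = 48.

48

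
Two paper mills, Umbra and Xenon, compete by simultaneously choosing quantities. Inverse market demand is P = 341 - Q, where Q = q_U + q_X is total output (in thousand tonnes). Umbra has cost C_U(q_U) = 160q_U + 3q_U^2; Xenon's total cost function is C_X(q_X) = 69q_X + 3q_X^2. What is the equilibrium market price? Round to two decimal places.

290.67

Umbra's profit: π_U = (341 - Q)q_U - (160q_U + 3q_U²). Setting ∂π_U/∂q_U = 0: 181 - 8q_U - (q_X) = 0.
Xenon's first-order condition: 272 - 8q_X - (q_U) = 0.
So q_U = (181 - q_X)/8 and q_X = (272 - q_U)/8.
Substituting one into the other gives q_U = 56/3 and q_X = 95/3.
Total output Q = 151/3, so price P = 341 - 151/3 = 872/3.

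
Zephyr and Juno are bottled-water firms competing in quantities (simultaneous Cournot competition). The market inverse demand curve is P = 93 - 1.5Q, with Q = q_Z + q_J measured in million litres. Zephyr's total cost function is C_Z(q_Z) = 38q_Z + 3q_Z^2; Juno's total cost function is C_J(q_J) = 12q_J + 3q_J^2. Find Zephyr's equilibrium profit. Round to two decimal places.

101.23

Zephyr's profit: π_Z = (93 - 1.5Q)q_Z - (38q_Z + 3q_Z²). Setting ∂π_Z/∂q_Z = 0: 55 - 9q_Z - (3/2)(q_J) = 0.
Juno's first-order condition: 81 - 9q_J - (3/2)(q_Z) = 0.
So q_Z = (55 - (3/2)q_J)/9 and q_J = (81 - (3/2)q_Z)/9.
Solving the pair: q_Z = 166/35, q_J = 862/105.
Price P = 93 - (3/2)·(272/21) = 515/7.
Zephyr's profit: (515/7)·(166/35) - 38·(166/35) - 3(166/35)² = 101.2261.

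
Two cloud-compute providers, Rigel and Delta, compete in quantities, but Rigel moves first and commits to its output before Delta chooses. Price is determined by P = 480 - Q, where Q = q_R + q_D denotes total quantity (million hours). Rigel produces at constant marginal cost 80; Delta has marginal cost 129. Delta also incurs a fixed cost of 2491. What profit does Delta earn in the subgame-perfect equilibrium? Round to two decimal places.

1509.56

The follower Delta best-responds to any q_R: π_D = (480 - Q)q_D - 129q_D.
Follower FOC: 351 - q_R - 2q_D = 0, so q_D(q_R) = (351 - q_R)/2.
The leader anticipates this reaction. Substituting into P = 480 - Q gives P = 609/2 - (1/2)q_R, so π_R = (609/2 - (1/2)q_R)q_R - 80q_R.
Maximising: ∂π_R/∂q_R = 449/2 - q_R = 0, giving q_R = 449/2.
Then q_D = (351 - 449/2)/2 = 253/4.
Price P = 480 - 1151/4 = 769/4.
Delta's profit: (769/4 - 129)·(253/4) - 2491 = 1509.5625.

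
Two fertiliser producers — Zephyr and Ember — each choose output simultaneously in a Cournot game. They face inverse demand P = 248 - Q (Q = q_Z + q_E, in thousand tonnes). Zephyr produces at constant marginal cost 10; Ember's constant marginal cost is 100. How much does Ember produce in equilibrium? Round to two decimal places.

Zephyr's profit: π_Z = (248 - Q)q_Z - (10q_Z). Setting ∂π_Z/∂q_Z = 0: 238 - 2q_Z - (q_E) = 0.
Ember's first-order condition: 148 - 2q_E - (q_Z) = 0.
Best responses: q_Z = (238 - q_E)/2, q_E = (148 - q_Z)/2.
Solving the pair: q_Z = 328/3, q_E = 58/3.

19.33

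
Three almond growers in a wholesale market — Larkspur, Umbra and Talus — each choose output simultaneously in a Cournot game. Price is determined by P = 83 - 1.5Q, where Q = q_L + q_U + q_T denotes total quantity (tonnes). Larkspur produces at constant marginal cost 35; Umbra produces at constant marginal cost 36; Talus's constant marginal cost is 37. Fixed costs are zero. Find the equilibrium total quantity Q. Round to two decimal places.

Larkspur's profit: π_L = (83 - 1.5Q)q_L - (35q_L). Setting ∂π_L/∂q_L = 0: 48 - 3q_L - (3/2)(q_U + q_T) = 0.
Umbra's first-order condition: 47 - 3q_U - (3/2)(q_L + q_T) = 0.
Talus's first-order condition: 46 - 3q_T - (3/2)(q_L + q_U) = 0.
Adding the 3 first-order conditions: 141 − 6Q = 0, so Q = 47/2.
Back-substituting: q_L = (48 − 141/4)/(3/2) = 17/2, q_U = (47 − 141/4)/(3/2) = 47/6, q_T = (46 − 141/4)/(3/2) = 43/6.
Total output Q = 17/2 + 47/6 + 43/6 = 47/2.

23.50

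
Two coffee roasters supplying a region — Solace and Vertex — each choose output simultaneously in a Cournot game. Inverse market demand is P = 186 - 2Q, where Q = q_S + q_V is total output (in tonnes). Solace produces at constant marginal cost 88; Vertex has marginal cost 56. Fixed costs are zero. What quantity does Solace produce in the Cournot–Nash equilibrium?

Solace's profit: π_S = (186 - 2Q)q_S - (88q_S). Setting ∂π_S/∂q_S = 0: 98 - 4q_S - 2(q_V) = 0.
Vertex's profit: π_V = (186 - 2Q)q_V - (56q_V). Setting ∂π_V/∂q_V = 0: 130 - 4q_V - 2(q_S) = 0.
Best responses: q_S = (98 - 2q_V)/4, q_V = (130 - 2q_S)/4.
Solving the pair: q_S = 11, q_V = 27.

11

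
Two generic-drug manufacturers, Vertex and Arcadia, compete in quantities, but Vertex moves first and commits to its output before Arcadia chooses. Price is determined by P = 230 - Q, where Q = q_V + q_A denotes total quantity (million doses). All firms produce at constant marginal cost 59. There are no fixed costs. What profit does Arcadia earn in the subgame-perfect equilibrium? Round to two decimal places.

The follower Arcadia best-responds to any q_V: π_A = (230 - Q)q_A - 59q_A.
Setting the follower's marginal profit to zero, 171 - q_V - 2q_A = 0, i.e. q_A = (171 - q_V)/2.
The leader anticipates this reaction. Substituting into P = 230 - Q gives P = 289/2 - (1/2)q_V, so π_V = (289/2 - (1/2)q_V)q_V - 59q_V.
The leader's first-order condition 171/2 - q_V = 0 yields q_V = 171/2.
Then q_A = (171 - 171/2)/2 = 171/4.
Price P = 230 - 513/4 = 407/4.
Arcadia's profit: (407/4 - 59)·(171/4) = 1827.5625.

1827.56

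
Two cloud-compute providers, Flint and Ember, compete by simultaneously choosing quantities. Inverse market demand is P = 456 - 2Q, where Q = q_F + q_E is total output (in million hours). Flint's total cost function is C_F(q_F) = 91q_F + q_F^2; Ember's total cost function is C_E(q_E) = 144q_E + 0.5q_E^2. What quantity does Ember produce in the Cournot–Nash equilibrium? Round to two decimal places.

43.92

Flint's profit: π_F = (456 - 2Q)q_F - (91q_F + q_F²). Setting ∂π_F/∂q_F = 0: 365 - 6q_F - 2(q_E) = 0.
Ember's first-order condition: 312 - 5q_E - 2(q_F) = 0.
Best responses: q_F = (365 - 2q_E)/6, q_E = (312 - 2q_F)/5.
Solving the pair: q_F = 1201/26, q_E = 571/13.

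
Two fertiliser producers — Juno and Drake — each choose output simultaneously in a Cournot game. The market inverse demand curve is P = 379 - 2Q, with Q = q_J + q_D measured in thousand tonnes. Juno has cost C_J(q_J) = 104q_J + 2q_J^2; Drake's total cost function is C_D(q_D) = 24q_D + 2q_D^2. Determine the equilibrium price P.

253

Juno's profit: π_J = (379 - 2Q)q_J - (104q_J + 2q_J²). Setting ∂π_J/∂q_J = 0: 275 - 8q_J - 2(q_D) = 0.
Drake's profit: π_D = (379 - 2Q)q_D - (24q_D + 2q_D²). Setting ∂π_D/∂q_D = 0: 355 - 8q_D - 2(q_J) = 0.
Rearranging gives the reaction functions q_J = (275 - 2q_D)/8 and q_D = (355 - 2q_J)/8.
Solving the pair: q_J = 149/6, q_D = 229/6.
Total output Q = 63, so price P = 379 - 2·63 = 253.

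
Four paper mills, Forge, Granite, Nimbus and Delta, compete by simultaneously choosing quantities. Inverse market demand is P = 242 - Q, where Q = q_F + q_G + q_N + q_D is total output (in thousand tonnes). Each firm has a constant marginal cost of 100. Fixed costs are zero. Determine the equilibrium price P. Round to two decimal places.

128.40

Each firm earns π_i = (242 - Q)q_i - 100q_i.
First-order condition (treating rivals' output as given): 142 - 2q_i - Σ_{j≠i} q_j = 0.
By symmetry each firm produces the same amount; substituting Σ_{j≠i} q_j = 3q_i yields q_i = 142/5.
Total output Q = 568/5, so price P = 242 - 568/5 = 642/5.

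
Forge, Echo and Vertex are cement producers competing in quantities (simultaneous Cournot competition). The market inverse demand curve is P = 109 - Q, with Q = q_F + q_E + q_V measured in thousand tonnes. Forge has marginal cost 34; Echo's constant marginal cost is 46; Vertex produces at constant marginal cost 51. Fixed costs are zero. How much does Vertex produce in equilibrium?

9

Forge's profit: π_F = (109 - Q)q_F - (34q_F). Setting ∂π_F/∂q_F = 0: 75 - 2q_F - (q_E + q_V) = 0.
Echo's profit: π_E = (109 - Q)q_E - (46q_E). Setting ∂π_E/∂q_E = 0: 63 - 2q_E - (q_F + q_V) = 0.
Vertex's profit: π_V = (109 - Q)q_V - (51q_V). Setting ∂π_V/∂q_V = 0: 58 - 2q_V - (q_F + q_E) = 0.
Adding the 3 first-order conditions: 196 − 4Q = 0, so Q = 49.
Back-substituting: q_F = (75 − 49) = 26, q_E = (63 − 49) = 14, q_V = (58 − 49) = 9.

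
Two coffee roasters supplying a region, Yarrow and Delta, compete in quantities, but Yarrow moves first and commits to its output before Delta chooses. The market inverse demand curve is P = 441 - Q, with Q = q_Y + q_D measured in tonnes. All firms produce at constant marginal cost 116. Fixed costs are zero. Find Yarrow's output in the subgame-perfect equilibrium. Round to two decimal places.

162.50

The follower Delta best-responds to any q_Y: π_D = (441 - Q)q_D - 116q_D.
Follower FOC: 325 - q_Y - 2q_D = 0, so q_D(q_Y) = (325 - q_Y)/2.
The leader anticipates this reaction. Substituting into P = 441 - Q gives P = 557/2 - (1/2)q_Y, so π_Y = (557/2 - (1/2)q_Y)q_Y - 116q_Y.
The leader's first-order condition 325/2 - q_Y = 0 yields q_Y = 325/2.
Then q_D = (325 - 325/2)/2 = 325/4.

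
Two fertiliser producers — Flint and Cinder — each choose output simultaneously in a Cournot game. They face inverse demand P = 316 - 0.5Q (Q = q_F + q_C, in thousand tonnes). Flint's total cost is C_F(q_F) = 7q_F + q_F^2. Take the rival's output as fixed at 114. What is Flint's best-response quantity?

With the rival's output fixed at 114, Flint's profit is π_F = (316 - (1/2)·114 - (1/2)q_F)q_F - (7q_F + q_F²) = (259 - (1/2)q_F)q_F - (7q_F + q_F²).
∂π_F/∂q_F = 252 - 3q_F = 0, so q_F = 84.

84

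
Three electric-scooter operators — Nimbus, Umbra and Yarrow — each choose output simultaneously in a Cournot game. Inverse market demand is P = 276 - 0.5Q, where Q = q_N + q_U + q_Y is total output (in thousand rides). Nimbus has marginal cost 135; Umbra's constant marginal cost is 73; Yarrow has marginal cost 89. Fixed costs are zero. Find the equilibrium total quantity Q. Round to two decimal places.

Nimbus's profit: π_N = (276 - 0.5Q)q_N - (135q_N). Setting ∂π_N/∂q_N = 0: 141 - q_N - (1/2)(q_U + q_Y) = 0.
Umbra's profit: π_U = (276 - 0.5Q)q_U - (73q_U). Setting ∂π_U/∂q_U = 0: 203 - q_U - (1/2)(q_N + q_Y) = 0.
Yarrow's profit: π_Y = (276 - 0.5Q)q_Y - (89q_Y). Setting ∂π_Y/∂q_Y = 0: 187 - q_Y - (1/2)(q_N + q_U) = 0.
Adding the 3 conditions: 531 − Q − Q = 0, i.e. Q = 531/2.
Back-substituting: q_N = (141 − 531/4)/(1/2) = 33/2, q_U = (203 − 531/4)/(1/2) = 281/2, q_Y = (187 − 531/4)/(1/2) = 217/2.
Total output Q = 33/2 + 281/2 + 217/2 = 531/2.

265.50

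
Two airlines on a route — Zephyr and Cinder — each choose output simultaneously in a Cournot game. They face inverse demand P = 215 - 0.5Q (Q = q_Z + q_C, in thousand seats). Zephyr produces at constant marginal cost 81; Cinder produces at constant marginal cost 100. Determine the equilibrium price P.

Zephyr's profit: π_Z = (215 - 0.5Q)q_Z - (81q_Z). Setting ∂π_Z/∂q_Z = 0: 134 - q_Z - (1/2)(q_C) = 0.
Cinder's profit: π_C = (215 - 0.5Q)q_C - (100q_C). Setting ∂π_C/∂q_C = 0: 115 - q_C - (1/2)(q_Z) = 0.
Best responses: q_Z = (134 - (1/2)q_C), q_C = (115 - (1/2)q_Z).
Solving the pair: q_Z = 102, q_C = 64.
Total output Q = 166, so price P = 215 - (1/2)·166 = 132.

132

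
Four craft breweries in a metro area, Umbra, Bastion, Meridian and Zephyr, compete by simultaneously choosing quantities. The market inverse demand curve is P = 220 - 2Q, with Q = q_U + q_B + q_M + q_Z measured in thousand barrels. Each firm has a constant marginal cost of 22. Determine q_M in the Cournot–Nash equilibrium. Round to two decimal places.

Each firm earns π_i = (220 - 2Q)q_i - 22q_i.
Setting ∂π_i/∂q_i = 0 with rivals' quantities fixed: 198 - 4q_i - 2·Σ_{j≠i} q_j = 0.
With identical firms every q_j equals q_i, so Σ_{j≠i} q_j = 3q_i and 198 = 10q_i, giving q_i = 99/5.

19.80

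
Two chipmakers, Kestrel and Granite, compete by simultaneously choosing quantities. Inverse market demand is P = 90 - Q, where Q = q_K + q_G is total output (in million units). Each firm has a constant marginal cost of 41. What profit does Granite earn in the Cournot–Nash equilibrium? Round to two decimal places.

266.78

Each firm earns π_i = (90 - Q)q_i - 41q_i.
Setting ∂π_i/∂q_i = 0 with rivals' quantities fixed: 49 - 2q_i - q_j = 0.
With identical firms every q_j equals q_i, so q_j = q_i and 49 = 3q_i, giving q_i = 49/3.
Price P = 90 - 98/3 = 172/3.
Granite's profit: (172/3 - 41)·(49/3) = 266.7778.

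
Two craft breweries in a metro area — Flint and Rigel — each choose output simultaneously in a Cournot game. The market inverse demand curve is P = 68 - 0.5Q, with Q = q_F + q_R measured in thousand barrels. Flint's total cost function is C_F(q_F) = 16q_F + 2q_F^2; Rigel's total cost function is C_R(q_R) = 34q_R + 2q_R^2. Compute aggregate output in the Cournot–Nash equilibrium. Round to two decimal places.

Flint's profit: π_F = (68 - 0.5Q)q_F - (16q_F + 2q_F²). Setting ∂π_F/∂q_F = 0: 52 - 5q_F - (1/2)(q_R) = 0.
Rigel's first-order condition: 34 - 5q_R - (1/2)(q_F) = 0.
So q_F = (52 - (1/2)q_R)/5 and q_R = (34 - (1/2)q_F)/5.
Solving the pair: q_F = 108/11, q_R = 64/11.
Total output Q = 108/11 + 64/11 = 172/11.

15.64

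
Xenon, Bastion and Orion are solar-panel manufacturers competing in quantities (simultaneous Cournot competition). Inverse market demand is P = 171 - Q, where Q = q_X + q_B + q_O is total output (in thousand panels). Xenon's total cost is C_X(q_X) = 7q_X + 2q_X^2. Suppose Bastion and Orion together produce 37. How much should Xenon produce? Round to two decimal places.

21.17

With rivals' combined output fixed at 37, Xenon's profit is π_X = (171 - 37 - q_X)q_X - (7q_X + 2q_X²) = (134 - q_X)q_X - (7q_X + 2q_X²).
∂π_X/∂q_X = 127 - 6q_X = 0, so q_X = 127/6.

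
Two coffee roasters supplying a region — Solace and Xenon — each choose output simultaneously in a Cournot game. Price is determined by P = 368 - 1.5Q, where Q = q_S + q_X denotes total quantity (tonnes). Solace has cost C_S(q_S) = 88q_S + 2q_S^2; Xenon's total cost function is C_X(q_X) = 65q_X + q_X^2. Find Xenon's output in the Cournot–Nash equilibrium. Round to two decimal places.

51.94

Solace's profit: π_S = (368 - 1.5Q)q_S - (88q_S + 2q_S²). Setting ∂π_S/∂q_S = 0: 280 - 7q_S - (3/2)(q_X) = 0.
Xenon's profit: π_X = (368 - 1.5Q)q_X - (65q_X + q_X²). Setting ∂π_X/∂q_X = 0: 303 - 5q_X - (3/2)(q_S) = 0.
Best responses: q_S = (280 - (3/2)q_X)/7, q_X = (303 - (3/2)q_S)/5.
Solving the pair: q_S = 28.8702, q_X = 51.9389.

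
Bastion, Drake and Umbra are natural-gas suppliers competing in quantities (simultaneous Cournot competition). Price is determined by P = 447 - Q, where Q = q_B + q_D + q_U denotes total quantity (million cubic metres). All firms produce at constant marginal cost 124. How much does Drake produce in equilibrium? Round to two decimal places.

80.75

A representative firm's profit is π_i = q_i(447 - Q) - 124q_i.
First-order condition (treating rivals' output as given): 323 - 2q_i - Σ_{j≠i} q_j = 0.
With identical firms every q_j equals q_i, so Σ_{j≠i} q_j = 2q_i and 323 = 4q_i, giving q_i = 323/4.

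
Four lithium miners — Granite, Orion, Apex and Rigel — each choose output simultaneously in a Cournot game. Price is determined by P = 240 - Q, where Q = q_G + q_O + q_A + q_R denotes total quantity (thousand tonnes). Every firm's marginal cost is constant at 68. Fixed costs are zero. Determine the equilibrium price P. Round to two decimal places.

Each firm earns π_i = (240 - Q)q_i - 68q_i.
Setting ∂π_i/∂q_i = 0 with rivals' quantities fixed: 172 - 2q_i - Σ_{j≠i} q_j = 0.
With identical firms every q_j equals q_i, so Σ_{j≠i} q_j = 3q_i and 172 = 5q_i, giving q_i = 172/5.
Total output Q = 688/5, so price P = 240 - 688/5 = 512/5.

102.40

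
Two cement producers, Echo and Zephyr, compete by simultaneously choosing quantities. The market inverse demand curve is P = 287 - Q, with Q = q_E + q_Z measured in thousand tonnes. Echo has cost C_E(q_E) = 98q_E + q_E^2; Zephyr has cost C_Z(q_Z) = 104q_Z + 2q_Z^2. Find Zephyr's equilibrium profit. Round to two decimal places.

Echo's profit: π_E = (287 - Q)q_E - (98q_E + q_E²). Setting ∂π_E/∂q_E = 0: 189 - 4q_E - (q_Z) = 0.
Zephyr's first-order condition: 183 - 6q_Z - (q_E) = 0.
Rearranging gives the reaction functions q_E = (189 - q_Z)/4 and q_Z = (183 - q_E)/6.
Substituting one into the other gives q_E = 951/23 and q_Z = 543/23.
Price P = 287 - 1494/23 = 222.0435.
Zephyr's profit: 222.0435·(543/23) - 104·(543/23) - 2(543/23)² = 1672.1115.

1672.11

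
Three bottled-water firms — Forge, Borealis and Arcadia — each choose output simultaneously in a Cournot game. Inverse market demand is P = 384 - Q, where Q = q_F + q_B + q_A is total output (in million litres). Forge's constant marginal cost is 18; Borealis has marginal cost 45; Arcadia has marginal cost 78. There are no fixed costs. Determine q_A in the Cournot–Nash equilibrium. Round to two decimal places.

Forge's profit: π_F = (384 - Q)q_F - (18q_F). Setting ∂π_F/∂q_F = 0: 366 - 2q_F - (q_B + q_A) = 0.
Borealis's first-order condition: 339 - 2q_B - (q_F + q_A) = 0.
Arcadia's profit: π_A = (384 - Q)q_A - (78q_A). Setting ∂π_A/∂q_A = 0: 306 - 2q_A - (q_F + q_B) = 0.
Adding the 3 conditions: 1011 − 2Q − 2Q = 0, i.e. Q = 1011/4.
Back-substituting: q_F = (366 − 1011/4) = 453/4, q_B = (339 − 1011/4) = 345/4, q_A = (306 − 1011/4) = 213/4.

53.25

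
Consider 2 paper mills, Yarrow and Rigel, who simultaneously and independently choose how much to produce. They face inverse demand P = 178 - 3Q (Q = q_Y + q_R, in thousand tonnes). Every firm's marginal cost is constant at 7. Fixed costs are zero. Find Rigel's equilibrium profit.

A representative firm's profit is π_i = q_i(178 - 3Q) - 7q_i.
Setting ∂π_i/∂q_i = 0 with rivals' quantities fixed: 171 - 6q_i - 3q_j = 0.
With identical firms every q_j equals q_i, so q_j = q_i and 171 = 9q_i, giving q_i = 19.
Price P = 178 - 3·38 = 64.
Rigel's profit: (64 - 7)·19 = 1083.

1083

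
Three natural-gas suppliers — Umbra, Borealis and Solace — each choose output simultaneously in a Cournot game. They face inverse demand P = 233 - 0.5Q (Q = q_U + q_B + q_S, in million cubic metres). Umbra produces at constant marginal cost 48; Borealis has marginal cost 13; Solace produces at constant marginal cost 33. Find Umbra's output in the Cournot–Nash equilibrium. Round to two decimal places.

Umbra's profit: π_U = (233 - 0.5Q)q_U - (48q_U). Setting ∂π_U/∂q_U = 0: 185 - q_U - (1/2)(q_B + q_S) = 0.
Borealis's profit: π_B = (233 - 0.5Q)q_B - (13q_B). Setting ∂π_B/∂q_B = 0: 220 - q_B - (1/2)(q_U + q_S) = 0.
Solace's profit: π_S = (233 - 0.5Q)q_S - (33q_S). Setting ∂π_S/∂q_S = 0: 200 - q_S - (1/2)(q_U + q_B) = 0.
Adding the 3 first-order conditions: 605 − 2Q = 0, so Q = 605/2.
Back-substituting: q_U = (185 − 605/4)/(1/2) = 135/2, q_B = (220 − 605/4)/(1/2) = 275/2, q_S = (200 − 605/4)/(1/2) = 195/2.

67.50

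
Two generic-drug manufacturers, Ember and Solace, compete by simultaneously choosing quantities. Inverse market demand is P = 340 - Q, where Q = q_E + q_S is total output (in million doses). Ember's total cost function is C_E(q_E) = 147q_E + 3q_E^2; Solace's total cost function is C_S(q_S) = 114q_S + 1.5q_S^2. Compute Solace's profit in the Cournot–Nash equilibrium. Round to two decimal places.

Ember's profit: π_E = (340 - Q)q_E - (147q_E + 3q_E²). Setting ∂π_E/∂q_E = 0: 193 - 8q_E - (q_S) = 0.
Solace's profit: π_S = (340 - Q)q_S - (114q_S + (3/2)q_S²). Setting ∂π_S/∂q_S = 0: 226 - 5q_S - (q_E) = 0.
So q_E = (193 - q_S)/8 and q_S = (226 - q_E)/5.
Substituting one into the other gives q_E = 739/39 and q_S = 1615/39.
Price P = 340 - 60.3590 = 279.6410.
Solace's profit: 279.6410·(1615/39) - 114·(1615/39) - (3/2)(1615/39)² = 4287.0233.

4287.02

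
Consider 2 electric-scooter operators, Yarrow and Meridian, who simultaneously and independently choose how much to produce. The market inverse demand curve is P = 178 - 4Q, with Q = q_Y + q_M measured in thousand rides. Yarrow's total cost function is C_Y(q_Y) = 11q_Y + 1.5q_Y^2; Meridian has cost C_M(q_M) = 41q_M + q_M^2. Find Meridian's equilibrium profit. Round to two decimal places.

398.33

Yarrow's profit: π_Y = (178 - 4Q)q_Y - (11q_Y + (3/2)q_Y²). Setting ∂π_Y/∂q_Y = 0: 167 - 11q_Y - 4(q_M) = 0.
Meridian's first-order condition: 137 - 10q_M - 4(q_Y) = 0.
Best responses: q_Y = (167 - 4q_M)/11, q_M = (137 - 4q_Y)/10.
Substituting one into the other gives q_Y = 561/47 and q_M = 839/94.
Price P = 178 - 4·(1961/94) = 94.5532.
Meridian's profit: 94.5532·(839/94) - 41·(839/94) - (839/94)² = 398.3256.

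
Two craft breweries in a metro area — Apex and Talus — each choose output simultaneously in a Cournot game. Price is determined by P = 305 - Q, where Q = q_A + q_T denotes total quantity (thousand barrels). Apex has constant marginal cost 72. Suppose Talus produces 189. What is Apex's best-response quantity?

22

With the rival's output fixed at 189, Apex's profit is π_A = (305 - 189 - q_A)q_A - (72q_A) = (116 - q_A)q_A - (72q_A).
∂π_A/∂q_A = 44 - 2q_A = 0, so q_A = 22.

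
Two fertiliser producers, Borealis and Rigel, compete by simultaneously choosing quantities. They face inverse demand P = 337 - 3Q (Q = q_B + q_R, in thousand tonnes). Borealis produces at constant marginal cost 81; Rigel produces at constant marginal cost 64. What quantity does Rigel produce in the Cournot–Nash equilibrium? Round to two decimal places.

32.22

Borealis's profit: π_B = (337 - 3Q)q_B - (81q_B). Setting ∂π_B/∂q_B = 0: 256 - 6q_B - 3(q_R) = 0.
Rigel's first-order condition: 273 - 6q_R - 3(q_B) = 0.
Rearranging gives the reaction functions q_B = (256 - 3q_R)/6 and q_R = (273 - 3q_B)/6.
Solving the pair: q_B = 239/9, q_R = 290/9.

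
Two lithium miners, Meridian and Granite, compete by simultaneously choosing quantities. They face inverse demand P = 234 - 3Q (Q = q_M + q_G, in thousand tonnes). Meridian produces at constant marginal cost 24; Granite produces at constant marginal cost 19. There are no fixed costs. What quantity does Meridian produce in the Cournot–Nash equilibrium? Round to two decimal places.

22.78

Meridian's profit: π_M = (234 - 3Q)q_M - (24q_M). Setting ∂π_M/∂q_M = 0: 210 - 6q_M - 3(q_G) = 0.
Granite's first-order condition: 215 - 6q_G - 3(q_M) = 0.
Best responses: q_M = (210 - 3q_G)/6, q_G = (215 - 3q_M)/6.
Solving the pair: q_M = 205/9, q_G = 220/9.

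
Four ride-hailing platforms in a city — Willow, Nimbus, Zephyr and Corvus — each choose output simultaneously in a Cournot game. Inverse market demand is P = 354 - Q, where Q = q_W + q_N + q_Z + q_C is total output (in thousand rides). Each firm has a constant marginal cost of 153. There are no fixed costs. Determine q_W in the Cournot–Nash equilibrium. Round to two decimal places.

A representative firm's profit is π_i = q_i(354 - Q) - 153q_i.
First-order condition (treating rivals' output as given): 201 - 2q_i - Σ_{j≠i} q_j = 0.
With identical firms every q_j equals q_i, so Σ_{j≠i} q_j = 3q_i and 201 = 5q_i, giving q_i = 201/5.

40.20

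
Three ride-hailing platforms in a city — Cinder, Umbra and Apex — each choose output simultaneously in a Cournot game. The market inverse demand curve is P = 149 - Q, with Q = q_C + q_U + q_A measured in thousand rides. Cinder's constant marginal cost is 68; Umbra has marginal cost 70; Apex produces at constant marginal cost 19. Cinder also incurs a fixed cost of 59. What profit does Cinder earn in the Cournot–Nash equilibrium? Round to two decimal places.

Cinder's profit: π_C = (149 - Q)q_C - (68q_C). Setting ∂π_C/∂q_C = 0: 81 - 2q_C - (q_U + q_A) = 0.
Umbra's first-order condition: 79 - 2q_U - (q_C + q_A) = 0.
Apex's first-order condition: 130 - 2q_A - (q_C + q_U) = 0.
Adding the 3 conditions: 290 − 2Q − 2Q = 0, i.e. Q = 145/2.
Back-substituting: q_C = (81 − 145/2) = 17/2, q_U = (79 − 145/2) = 13/2, q_A = (130 − 145/2) = 115/2.
Price P = 149 - 145/2 = 153/2.
Cinder's profit: (153/2 - 68)·(17/2) - 59 = 53/4.

13.25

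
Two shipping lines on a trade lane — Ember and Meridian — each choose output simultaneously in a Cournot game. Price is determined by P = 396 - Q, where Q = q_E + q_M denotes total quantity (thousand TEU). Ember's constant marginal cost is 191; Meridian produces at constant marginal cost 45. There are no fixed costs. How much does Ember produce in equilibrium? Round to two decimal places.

19.67

Ember's profit: π_E = (396 - Q)q_E - (191q_E). Setting ∂π_E/∂q_E = 0: 205 - 2q_E - (q_M) = 0.
Meridian's profit: π_M = (396 - Q)q_M - (45q_M). Setting ∂π_M/∂q_M = 0: 351 - 2q_M - (q_E) = 0.
Rearranging gives the reaction functions q_E = (205 - q_M)/2 and q_M = (351 - q_E)/2.
Substituting one into the other gives q_E = 59/3 and q_M = 497/3.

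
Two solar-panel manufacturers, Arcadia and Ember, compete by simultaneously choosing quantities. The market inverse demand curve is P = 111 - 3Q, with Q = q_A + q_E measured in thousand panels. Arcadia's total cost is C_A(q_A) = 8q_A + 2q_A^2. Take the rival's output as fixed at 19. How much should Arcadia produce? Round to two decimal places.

4.60

With the rival's output fixed at 19, Arcadia's profit is π_A = (111 - 3·19 - 3q_A)q_A - (8q_A + 2q_A²) = (54 - 3q_A)q_A - (8q_A + 2q_A²).
∂π_A/∂q_A = 46 - 10q_A = 0, so q_A = 23/5.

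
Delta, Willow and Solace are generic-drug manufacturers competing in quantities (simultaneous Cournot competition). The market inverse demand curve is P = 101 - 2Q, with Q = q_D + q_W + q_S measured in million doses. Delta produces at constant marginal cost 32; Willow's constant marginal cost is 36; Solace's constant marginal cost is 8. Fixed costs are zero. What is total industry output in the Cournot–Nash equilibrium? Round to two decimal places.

Delta's profit: π_D = (101 - 2Q)q_D - (32q_D). Setting ∂π_D/∂q_D = 0: 69 - 4q_D - 2(q_W + q_S) = 0.
Willow's first-order condition: 65 - 4q_W - 2(q_D + q_S) = 0.
Solace's first-order condition: 93 - 4q_S - 2(q_D + q_W) = 0.
Summing all 3 equations gives 227 − 8Q = 0, hence Q = 227/8.
Back-substituting: q_D = (69 − 227/4)/2 = 49/8, q_W = (65 − 227/4)/2 = 33/8, q_S = (93 − 227/4)/2 = 145/8.
Total output Q = 49/8 + 33/8 + 145/8 = 227/8.

28.38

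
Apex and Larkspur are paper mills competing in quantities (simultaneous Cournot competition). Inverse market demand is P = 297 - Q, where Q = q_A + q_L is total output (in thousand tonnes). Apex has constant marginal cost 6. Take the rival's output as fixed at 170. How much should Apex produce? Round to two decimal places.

With the rival's output fixed at 170, Apex's profit is π_A = (297 - 170 - q_A)q_A - (6q_A) = (127 - q_A)q_A - (6q_A).
∂π_A/∂q_A = 121 - 2q_A = 0, so q_A = 121/2.

60.50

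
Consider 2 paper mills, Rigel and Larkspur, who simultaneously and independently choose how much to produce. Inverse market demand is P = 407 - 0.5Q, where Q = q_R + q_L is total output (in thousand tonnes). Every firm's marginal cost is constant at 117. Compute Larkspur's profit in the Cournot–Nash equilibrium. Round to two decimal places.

Each firm earns π_i = (407 - 0.5Q)q_i - 117q_i.
Setting ∂π_i/∂q_i = 0 with rivals' quantities fixed: 290 - q_i - (1/2)q_j = 0.
By symmetry each firm produces the same amount; substituting q_j = q_i yields q_i = 290/(3/2) = 580/3.
Price P = 407 - (1/2)·(1160/3) = 641/3.
Larkspur's profit: (641/3 - 117)·(580/3) = 18688.8889.

18688.89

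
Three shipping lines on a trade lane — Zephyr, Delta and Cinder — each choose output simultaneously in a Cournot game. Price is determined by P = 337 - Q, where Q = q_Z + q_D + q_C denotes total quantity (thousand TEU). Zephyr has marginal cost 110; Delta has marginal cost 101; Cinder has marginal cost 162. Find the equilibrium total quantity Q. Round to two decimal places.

Zephyr's profit: π_Z = (337 - Q)q_Z - (110q_Z). Setting ∂π_Z/∂q_Z = 0: 227 - 2q_Z - (q_D + q_C) = 0.
Delta's first-order condition: 236 - 2q_D - (q_Z + q_C) = 0.
Cinder's profit: π_C = (337 - Q)q_C - (162q_C). Setting ∂π_C/∂q_C = 0: 175 - 2q_C - (q_Z + q_D) = 0.
Adding the 3 first-order conditions: 638 − 4Q = 0, so Q = 319/2.
Back-substituting: q_Z = (227 − 319/2) = 135/2, q_D = (236 − 319/2) = 153/2, q_C = (175 − 319/2) = 31/2.
Total output Q = 135/2 + 153/2 + 31/2 = 319/2.

159.50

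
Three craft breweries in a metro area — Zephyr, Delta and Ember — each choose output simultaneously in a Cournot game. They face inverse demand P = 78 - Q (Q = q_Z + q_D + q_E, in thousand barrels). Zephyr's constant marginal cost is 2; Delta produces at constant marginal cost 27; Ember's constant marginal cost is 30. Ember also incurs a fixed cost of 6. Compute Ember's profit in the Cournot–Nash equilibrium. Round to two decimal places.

12.06

Zephyr's profit: π_Z = (78 - Q)q_Z - (2q_Z). Setting ∂π_Z/∂q_Z = 0: 76 - 2q_Z - (q_D + q_E) = 0.
Delta's profit: π_D = (78 - Q)q_D - (27q_D). Setting ∂π_D/∂q_D = 0: 51 - 2q_D - (q_Z + q_E) = 0.
Ember's first-order condition: 48 - 2q_E - (q_Z + q_D) = 0.
Adding the 3 conditions: 175 − 2Q − 2Q = 0, i.e. Q = 175/4.
Back-substituting: q_Z = (76 − 175/4) = 129/4, q_D = (51 − 175/4) = 29/4, q_E = (48 − 175/4) = 17/4.
Price P = 78 - 175/4 = 137/4.
Ember's profit: (137/4 - 30)·(17/4) - 6 = 193/16.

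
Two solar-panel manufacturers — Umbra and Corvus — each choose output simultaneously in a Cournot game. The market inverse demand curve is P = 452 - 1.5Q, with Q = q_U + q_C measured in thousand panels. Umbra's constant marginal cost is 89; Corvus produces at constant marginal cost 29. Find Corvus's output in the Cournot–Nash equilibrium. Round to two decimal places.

107.33

Umbra's profit: π_U = (452 - 1.5Q)q_U - (89q_U). Setting ∂π_U/∂q_U = 0: 363 - 3q_U - (3/2)(q_C) = 0.
Corvus's profit: π_C = (452 - 1.5Q)q_C - (29q_C). Setting ∂π_C/∂q_C = 0: 423 - 3q_C - (3/2)(q_U) = 0.
So q_U = (363 - (3/2)q_C)/3 and q_C = (423 - (3/2)q_U)/3.
Solving the pair: q_U = 202/3, q_C = 322/3.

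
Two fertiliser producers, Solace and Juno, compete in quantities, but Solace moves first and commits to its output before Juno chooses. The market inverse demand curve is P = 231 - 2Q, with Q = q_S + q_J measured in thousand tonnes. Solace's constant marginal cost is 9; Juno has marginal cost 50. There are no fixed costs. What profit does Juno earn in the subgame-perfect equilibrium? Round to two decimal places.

306.28

The follower Juno best-responds to any q_S: π_J = (231 - 2Q)q_J - 50q_J.
Setting the follower's marginal profit to zero, 181 - 2q_S - 4q_J = 0, i.e. q_J = (181 - 2q_S)/4.
The leader anticipates this reaction. Substituting into P = 231 - 2Q gives P = 281/2 - q_S, so π_S = (281/2 - q_S)q_S - 9q_S.
Leader FOC: 263/2 - 2q_S = 0, so q_S = 263/4.
Then q_J = (181 - 2·(263/4))/4 = 99/8.
Price P = 231 - 2·(625/8) = 299/4.
Juno's profit: (299/4 - 50)·(99/8) = 306.2813.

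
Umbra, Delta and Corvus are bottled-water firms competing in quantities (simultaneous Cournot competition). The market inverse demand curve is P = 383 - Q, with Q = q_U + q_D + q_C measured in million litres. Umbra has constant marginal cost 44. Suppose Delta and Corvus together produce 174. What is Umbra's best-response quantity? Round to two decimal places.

With rivals' combined output fixed at 174, Umbra's profit is π_U = (383 - 174 - q_U)q_U - (44q_U) = (209 - q_U)q_U - (44q_U).
∂π_U/∂q_U = 165 - 2q_U = 0, so q_U = 165/2.

82.50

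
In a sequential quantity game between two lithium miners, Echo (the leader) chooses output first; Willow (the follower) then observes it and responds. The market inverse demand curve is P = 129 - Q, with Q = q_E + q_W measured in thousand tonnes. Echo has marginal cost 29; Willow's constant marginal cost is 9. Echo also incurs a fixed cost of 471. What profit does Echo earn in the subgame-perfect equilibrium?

The follower Willow best-responds to any q_E: π_W = (129 - Q)q_W - 9q_W.
Setting the follower's marginal profit to zero, 120 - q_E - 2q_W = 0, i.e. q_W = (120 - q_E)/2.
Echo substitutes q_W(q_E) into its own profit: π_E = q_E(129 - q_E - (120 - q_E)/2) - 29q_E = (69 - (1/2)q_E)q_E - 29q_E.
Maximising: ∂π_E/∂q_E = 40 - q_E = 0, giving q_E = 40.
Then q_W = (120 - 40)/2 = 40.
Price P = 129 - 80 = 49.
Echo's profit: (49 - 29)·40 - 471 = 329.

329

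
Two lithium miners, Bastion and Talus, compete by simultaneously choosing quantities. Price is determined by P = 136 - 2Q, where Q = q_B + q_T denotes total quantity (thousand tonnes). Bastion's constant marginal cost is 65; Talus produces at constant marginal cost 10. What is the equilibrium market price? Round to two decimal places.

Bastion's profit: π_B = (136 - 2Q)q_B - (65q_B). Setting ∂π_B/∂q_B = 0: 71 - 4q_B - 2(q_T) = 0.
Talus's profit: π_T = (136 - 2Q)q_T - (10q_T). Setting ∂π_T/∂q_T = 0: 126 - 4q_T - 2(q_B) = 0.
Rearranging gives the reaction functions q_B = (71 - 2q_T)/4 and q_T = (126 - 2q_B)/4.
Substituting one into the other gives q_B = 8/3 and q_T = 181/6.
Total output Q = 197/6, so price P = 136 - 2·(197/6) = 211/3.

70.33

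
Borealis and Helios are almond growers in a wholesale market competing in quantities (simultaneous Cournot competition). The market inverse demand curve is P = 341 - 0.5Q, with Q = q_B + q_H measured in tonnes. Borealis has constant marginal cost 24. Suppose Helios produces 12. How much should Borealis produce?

311

With the rival's output fixed at 12, Borealis's profit is π_B = (341 - (1/2)·12 - (1/2)q_B)q_B - (24q_B) = (335 - (1/2)q_B)q_B - (24q_B).
∂π_B/∂q_B = 311 - q_B = 0, so q_B = 311.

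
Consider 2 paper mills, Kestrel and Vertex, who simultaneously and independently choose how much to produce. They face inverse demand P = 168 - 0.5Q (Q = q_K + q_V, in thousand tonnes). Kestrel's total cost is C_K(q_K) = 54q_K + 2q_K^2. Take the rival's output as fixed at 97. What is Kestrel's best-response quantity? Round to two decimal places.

13.10

With the rival's output fixed at 97, Kestrel's profit is π_K = (168 - (1/2)·97 - (1/2)q_K)q_K - (54q_K + 2q_K²) = (239/2 - (1/2)q_K)q_K - (54q_K + 2q_K²).
∂π_K/∂q_K = 131/2 - 5q_K = 0, so q_K = 131/10.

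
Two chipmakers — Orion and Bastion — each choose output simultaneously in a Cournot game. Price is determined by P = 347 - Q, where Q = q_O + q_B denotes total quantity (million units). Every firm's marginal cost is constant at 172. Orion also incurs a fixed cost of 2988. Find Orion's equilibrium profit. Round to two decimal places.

414.78

A representative firm's profit is π_i = q_i(347 - Q) - 172q_i.
Setting ∂π_i/∂q_i = 0 with rivals' quantities fixed: 175 - 2q_i - q_j = 0.
With identical firms every q_j equals q_i, so q_j = q_i and 175 = 3q_i, giving q_i = 175/3.
Price P = 347 - 350/3 = 691/3.
Orion's profit: (691/3 - 172)·(175/3) - 2988 = 414.7778.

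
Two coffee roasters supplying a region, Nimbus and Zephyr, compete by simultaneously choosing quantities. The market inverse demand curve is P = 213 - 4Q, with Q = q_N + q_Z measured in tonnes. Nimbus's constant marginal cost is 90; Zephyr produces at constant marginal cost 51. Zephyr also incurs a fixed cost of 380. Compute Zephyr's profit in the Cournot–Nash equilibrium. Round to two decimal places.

Nimbus's profit: π_N = (213 - 4Q)q_N - (90q_N). Setting ∂π_N/∂q_N = 0: 123 - 8q_N - 4(q_Z) = 0.
Zephyr's profit: π_Z = (213 - 4Q)q_Z - (51q_Z). Setting ∂π_Z/∂q_Z = 0: 162 - 8q_Z - 4(q_N) = 0.
So q_N = (123 - 4q_Z)/8 and q_Z = (162 - 4q_N)/8.
Solving the pair: q_N = 7, q_Z = 67/4.
Price P = 213 - 4·(95/4) = 118.
Zephyr's profit: (118 - 51)·(67/4) - 380 = 742.2500.

742.25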